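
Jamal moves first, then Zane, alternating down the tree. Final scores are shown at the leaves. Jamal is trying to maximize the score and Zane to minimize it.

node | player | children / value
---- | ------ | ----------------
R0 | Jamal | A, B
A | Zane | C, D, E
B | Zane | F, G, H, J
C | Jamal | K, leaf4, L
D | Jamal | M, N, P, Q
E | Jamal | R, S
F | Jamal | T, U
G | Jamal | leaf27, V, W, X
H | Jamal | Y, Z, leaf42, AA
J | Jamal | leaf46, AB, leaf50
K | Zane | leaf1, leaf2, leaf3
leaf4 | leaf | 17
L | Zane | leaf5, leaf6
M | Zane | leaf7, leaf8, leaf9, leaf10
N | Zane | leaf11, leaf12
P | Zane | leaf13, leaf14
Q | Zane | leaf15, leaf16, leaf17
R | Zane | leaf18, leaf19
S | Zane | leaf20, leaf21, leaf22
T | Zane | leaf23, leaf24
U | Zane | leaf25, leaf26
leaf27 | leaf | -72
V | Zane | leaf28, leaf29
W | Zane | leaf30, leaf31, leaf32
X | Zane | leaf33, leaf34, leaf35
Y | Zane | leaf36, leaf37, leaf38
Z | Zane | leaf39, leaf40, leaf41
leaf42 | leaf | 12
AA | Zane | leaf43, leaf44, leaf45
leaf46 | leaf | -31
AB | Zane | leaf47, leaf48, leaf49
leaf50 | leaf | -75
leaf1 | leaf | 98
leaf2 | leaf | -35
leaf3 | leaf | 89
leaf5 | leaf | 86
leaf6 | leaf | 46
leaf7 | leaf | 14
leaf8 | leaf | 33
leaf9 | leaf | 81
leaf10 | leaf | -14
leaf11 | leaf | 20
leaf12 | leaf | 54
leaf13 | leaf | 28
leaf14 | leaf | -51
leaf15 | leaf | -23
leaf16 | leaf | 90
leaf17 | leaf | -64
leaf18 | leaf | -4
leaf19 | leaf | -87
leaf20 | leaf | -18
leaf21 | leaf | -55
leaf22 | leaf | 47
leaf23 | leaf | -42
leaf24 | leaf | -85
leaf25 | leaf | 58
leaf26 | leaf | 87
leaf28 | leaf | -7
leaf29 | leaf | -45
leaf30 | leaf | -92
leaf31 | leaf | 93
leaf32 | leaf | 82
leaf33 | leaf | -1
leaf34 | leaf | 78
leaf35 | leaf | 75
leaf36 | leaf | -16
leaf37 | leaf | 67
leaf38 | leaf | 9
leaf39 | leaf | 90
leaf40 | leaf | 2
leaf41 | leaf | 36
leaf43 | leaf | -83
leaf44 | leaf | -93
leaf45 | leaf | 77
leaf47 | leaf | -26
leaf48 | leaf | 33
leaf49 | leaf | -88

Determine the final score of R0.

-31

K (Zane): min(98, -35, 89) = -35
L (Zane): min(86, 46) = 46
C (Jamal): max(-35, 17, 46) = 46
M (Zane): min(14, 33, 81, -14) = -14
N (Zane): min(20, 54) = 20
P (Zane): min(28, -51) = -51
Q (Zane): min(-23, 90, -64) = -64
D (Jamal): max(-14, 20, -51, -64) = 20
R (Zane): min(-4, -87) = -87
S (Zane): min(-18, -55, 47) = -55
E (Jamal): max(-87, -55) = -55
A (Zane): min(46, 20, -55) = -55
T (Zane): min(-42, -85) = -85
U (Zane): min(58, 87) = 58
F (Jamal): max(-85, 58) = 58
V (Zane): min(-7, -45) = -45
W (Zane): min(-92, 93, 82) = -92
X (Zane): min(-1, 78, 75) = -1
G (Jamal): max(-72, -45, -92, -1) = -1
Y (Zane): min(-16, 67, 9) = -16
Z (Zane): min(90, 2, 36) = 2
AA (Zane): min(-83, -93, 77) = -93
H (Jamal): max(-16, 2, 12, -93) = 12
AB (Zane): min(-26, 33, -88) = -88
J (Jamal): max(-31, -88, -75) = -31
B (Zane): min(58, -1, 12, -31) = -31
R0 (Jamal): max(-55, -31) = -31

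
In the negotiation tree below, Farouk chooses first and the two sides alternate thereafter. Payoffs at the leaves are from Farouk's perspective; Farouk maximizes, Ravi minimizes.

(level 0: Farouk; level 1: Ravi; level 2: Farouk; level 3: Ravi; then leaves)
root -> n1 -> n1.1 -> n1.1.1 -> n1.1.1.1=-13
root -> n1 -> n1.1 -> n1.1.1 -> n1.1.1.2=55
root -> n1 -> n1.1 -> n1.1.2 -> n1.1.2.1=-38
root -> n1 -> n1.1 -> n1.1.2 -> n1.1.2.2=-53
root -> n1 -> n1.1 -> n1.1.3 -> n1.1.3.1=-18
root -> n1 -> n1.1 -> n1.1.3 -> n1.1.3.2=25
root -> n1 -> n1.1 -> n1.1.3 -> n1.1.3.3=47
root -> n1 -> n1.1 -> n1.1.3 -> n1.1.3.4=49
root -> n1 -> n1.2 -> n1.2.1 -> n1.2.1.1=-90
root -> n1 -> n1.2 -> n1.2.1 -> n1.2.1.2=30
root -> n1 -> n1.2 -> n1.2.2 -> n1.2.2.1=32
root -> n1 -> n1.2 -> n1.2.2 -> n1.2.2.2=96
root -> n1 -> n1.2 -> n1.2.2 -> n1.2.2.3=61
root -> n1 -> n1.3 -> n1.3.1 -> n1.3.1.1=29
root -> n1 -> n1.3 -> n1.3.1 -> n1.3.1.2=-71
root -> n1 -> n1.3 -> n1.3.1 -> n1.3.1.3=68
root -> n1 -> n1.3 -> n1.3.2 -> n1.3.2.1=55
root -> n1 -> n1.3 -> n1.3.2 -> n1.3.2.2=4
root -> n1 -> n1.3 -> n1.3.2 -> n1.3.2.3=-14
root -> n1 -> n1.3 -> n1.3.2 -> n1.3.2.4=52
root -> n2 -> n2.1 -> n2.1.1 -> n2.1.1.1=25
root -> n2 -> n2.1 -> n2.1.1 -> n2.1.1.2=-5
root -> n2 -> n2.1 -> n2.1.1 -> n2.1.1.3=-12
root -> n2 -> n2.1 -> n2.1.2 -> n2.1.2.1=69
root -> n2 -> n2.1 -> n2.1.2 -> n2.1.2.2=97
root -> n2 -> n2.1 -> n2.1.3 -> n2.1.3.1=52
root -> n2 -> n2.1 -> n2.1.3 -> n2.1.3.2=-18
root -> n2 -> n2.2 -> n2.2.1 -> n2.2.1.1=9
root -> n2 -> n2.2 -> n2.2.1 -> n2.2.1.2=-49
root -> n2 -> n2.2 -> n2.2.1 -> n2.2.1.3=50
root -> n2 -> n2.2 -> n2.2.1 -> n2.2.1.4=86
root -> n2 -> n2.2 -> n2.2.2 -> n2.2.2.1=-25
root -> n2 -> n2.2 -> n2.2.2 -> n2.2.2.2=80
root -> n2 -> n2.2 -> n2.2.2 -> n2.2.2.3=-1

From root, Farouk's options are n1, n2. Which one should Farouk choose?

n1.1.1 (Ravi): min(-13, 55) = -13
n1.1.2 (Ravi): min(-38, -53) = -53
n1.1.3 (Ravi): min(-18, 25, 47, 49) = -18
n1.1 (Farouk): max(-13, -53, -18) = -13
n1.2.1 (Ravi): min(-90, 30) = -90
n1.2.2 (Ravi): min(32, 96, 61) = 32
n1.2 (Farouk): max(-90, 32) = 32
n1.3.1 (Ravi): min(29, -71, 68) = -71
n1.3.2 (Ravi): min(55, 4, -14, 52) = -14
n1.3 (Farouk): max(-71, -14) = -14
n1 (Ravi): min(-13, 32, -14) = -14
n2.1.1 (Ravi): min(25, -5, -12) = -12
n2.1.2 (Ravi): min(69, 97) = 69
n2.1.3 (Ravi): min(52, -18) = -18
n2.1 (Farouk): max(-12, 69, -18) = 69
n2.2.1 (Ravi): min(9, -49, 50, 86) = -49
n2.2.2 (Ravi): min(-25, 80, -1) = -25
n2.2 (Farouk): max(-49, -25) = -25
n2 (Ravi): min(69, -25) = -25
root (Farouk): max(-14, -25) = -14
Farouk at root wants the highest of {n1=-14, n2=-25}, so chooses n1.

n1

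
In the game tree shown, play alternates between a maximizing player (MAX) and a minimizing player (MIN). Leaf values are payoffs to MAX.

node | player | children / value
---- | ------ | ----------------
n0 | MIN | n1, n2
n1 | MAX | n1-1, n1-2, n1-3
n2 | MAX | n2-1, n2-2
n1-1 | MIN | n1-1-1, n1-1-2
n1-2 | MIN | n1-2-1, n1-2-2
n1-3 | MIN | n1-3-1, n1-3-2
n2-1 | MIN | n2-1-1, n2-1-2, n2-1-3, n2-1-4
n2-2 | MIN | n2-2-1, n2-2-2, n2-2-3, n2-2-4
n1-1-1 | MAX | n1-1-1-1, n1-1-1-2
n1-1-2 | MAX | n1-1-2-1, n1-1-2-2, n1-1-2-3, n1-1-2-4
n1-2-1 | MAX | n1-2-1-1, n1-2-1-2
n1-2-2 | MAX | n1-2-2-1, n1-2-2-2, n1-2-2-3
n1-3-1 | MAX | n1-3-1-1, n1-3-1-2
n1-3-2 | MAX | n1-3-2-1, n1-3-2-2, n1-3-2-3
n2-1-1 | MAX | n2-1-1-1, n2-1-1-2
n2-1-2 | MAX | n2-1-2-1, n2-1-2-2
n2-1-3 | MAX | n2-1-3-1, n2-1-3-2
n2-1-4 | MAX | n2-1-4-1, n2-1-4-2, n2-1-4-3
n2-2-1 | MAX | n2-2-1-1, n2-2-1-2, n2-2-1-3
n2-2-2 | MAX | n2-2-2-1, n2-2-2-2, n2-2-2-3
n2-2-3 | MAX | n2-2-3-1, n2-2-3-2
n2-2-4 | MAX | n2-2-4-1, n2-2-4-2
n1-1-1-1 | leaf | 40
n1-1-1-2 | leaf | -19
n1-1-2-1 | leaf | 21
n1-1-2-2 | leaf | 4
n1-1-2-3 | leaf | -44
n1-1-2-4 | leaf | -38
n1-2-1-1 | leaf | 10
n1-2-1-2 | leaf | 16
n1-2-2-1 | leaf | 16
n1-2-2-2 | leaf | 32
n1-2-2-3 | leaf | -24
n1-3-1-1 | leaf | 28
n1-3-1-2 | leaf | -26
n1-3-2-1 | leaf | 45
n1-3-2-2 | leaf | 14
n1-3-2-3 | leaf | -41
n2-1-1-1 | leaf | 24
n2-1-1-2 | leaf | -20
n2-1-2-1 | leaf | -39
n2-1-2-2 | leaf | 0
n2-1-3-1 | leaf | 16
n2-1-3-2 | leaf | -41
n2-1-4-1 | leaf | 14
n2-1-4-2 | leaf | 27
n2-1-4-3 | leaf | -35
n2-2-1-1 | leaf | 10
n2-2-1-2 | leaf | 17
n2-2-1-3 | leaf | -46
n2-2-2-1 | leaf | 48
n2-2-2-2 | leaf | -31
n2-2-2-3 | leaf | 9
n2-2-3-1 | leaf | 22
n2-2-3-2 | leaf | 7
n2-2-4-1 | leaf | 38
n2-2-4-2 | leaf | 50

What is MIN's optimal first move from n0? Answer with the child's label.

n1-1-1 (MAX): max(40, -19) = 40
n1-1-2 (MAX): max(21, 4, -44, -38) = 21
n1-1 (MIN): min(40, 21) = 21
n1-2-1 (MAX): max(10, 16) = 16
n1-2-2 (MAX): max(16, 32, -24) = 32
n1-2 (MIN): min(16, 32) = 16
n1-3-1 (MAX): max(28, -26) = 28
n1-3-2 (MAX): max(45, 14, -41) = 45
n1-3 (MIN): min(28, 45) = 28
n1 (MAX): max(21, 16, 28) = 28
n2-1-1 (MAX): max(24, -20) = 24
n2-1-2 (MAX): max(-39, 0) = 0
n2-1-3 (MAX): max(16, -41) = 16
n2-1-4 (MAX): max(14, 27, -35) = 27
n2-1 (MIN): min(24, 0, 16, 27) = 0
n2-2-1 (MAX): max(10, 17, -46) = 17
n2-2-2 (MAX): max(48, -31, 9) = 48
n2-2-3 (MAX): max(22, 7) = 22
n2-2-4 (MAX): max(38, 50) = 50
n2-2 (MIN): min(17, 48, 22, 50) = 17
n2 (MAX): max(0, 17) = 17
n0 (MIN): min(28, 17) = 17
MIN at n0 wants the lowest of {n1=28, n2=17}, so chooses n2.

n2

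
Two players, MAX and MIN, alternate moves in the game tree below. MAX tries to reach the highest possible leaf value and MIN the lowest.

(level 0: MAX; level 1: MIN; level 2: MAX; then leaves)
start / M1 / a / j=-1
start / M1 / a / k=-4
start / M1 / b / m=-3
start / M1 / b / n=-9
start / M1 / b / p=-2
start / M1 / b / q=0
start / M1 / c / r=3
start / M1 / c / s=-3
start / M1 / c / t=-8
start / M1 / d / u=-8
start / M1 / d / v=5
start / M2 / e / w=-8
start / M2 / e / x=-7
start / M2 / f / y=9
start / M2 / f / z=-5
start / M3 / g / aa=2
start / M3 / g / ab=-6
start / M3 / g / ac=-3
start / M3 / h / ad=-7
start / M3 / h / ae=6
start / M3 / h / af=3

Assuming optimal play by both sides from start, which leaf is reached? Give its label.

a (MAX): max(-1, -4) = -1
b (MAX): max(-3, -9, -2, 0) = 0
c (MAX): max(3, -3, -8) = 3
d (MAX): max(-8, 5) = 5
M1 (MIN): min(-1, 0, 3, 5) = -1
e (MAX): max(-8, -7) = -7
f (MAX): max(9, -5) = 9
M2 (MIN): min(-7, 9) = -7
g (MAX): max(2, -6, -3) = 2
h (MAX): max(-7, 6, 3) = 6
M3 (MIN): min(2, 6) = 2
start (MAX): max(-1, -7, 2) = 2
At start, MAX picks M3 (highest: 2).
At M3, MIN picks g (lowest: 2).
At g, MAX picks aa (highest: 2).
Terminal value 2.

aa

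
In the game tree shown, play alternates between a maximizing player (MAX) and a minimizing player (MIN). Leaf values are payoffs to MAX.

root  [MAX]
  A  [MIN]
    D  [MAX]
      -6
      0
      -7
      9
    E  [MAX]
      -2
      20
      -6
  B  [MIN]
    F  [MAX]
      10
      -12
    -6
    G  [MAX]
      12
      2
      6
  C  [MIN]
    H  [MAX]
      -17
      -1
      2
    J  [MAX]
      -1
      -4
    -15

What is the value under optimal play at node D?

9

D (MAX): max(-6, 0, -7, 9) = 9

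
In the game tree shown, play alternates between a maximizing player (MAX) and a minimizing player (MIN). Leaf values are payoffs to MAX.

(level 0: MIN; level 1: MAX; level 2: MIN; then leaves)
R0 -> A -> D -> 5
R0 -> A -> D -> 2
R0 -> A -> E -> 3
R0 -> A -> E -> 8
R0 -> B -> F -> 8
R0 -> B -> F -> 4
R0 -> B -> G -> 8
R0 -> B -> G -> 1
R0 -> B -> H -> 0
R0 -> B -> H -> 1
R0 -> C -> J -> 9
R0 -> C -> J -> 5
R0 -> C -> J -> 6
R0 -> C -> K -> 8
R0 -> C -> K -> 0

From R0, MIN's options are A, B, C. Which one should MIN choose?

A

D (MIN): min(5, 2) = 2
E (MIN): min(3, 8) = 3
A (MAX): max(2, 3) = 3
F (MIN): min(8, 4) = 4
G (MIN): min(8, 1) = 1
H (MIN): min(0, 1) = 0
B (MAX): max(4, 1, 0) = 4
J (MIN): min(9, 5, 6) = 5
K (MIN): min(8, 0) = 0
C (MAX): max(5, 0) = 5
R0 (MIN): min(3, 4, 5) = 3
MIN at R0 wants the lowest of {A=3, B=4, C=5}, so chooses A.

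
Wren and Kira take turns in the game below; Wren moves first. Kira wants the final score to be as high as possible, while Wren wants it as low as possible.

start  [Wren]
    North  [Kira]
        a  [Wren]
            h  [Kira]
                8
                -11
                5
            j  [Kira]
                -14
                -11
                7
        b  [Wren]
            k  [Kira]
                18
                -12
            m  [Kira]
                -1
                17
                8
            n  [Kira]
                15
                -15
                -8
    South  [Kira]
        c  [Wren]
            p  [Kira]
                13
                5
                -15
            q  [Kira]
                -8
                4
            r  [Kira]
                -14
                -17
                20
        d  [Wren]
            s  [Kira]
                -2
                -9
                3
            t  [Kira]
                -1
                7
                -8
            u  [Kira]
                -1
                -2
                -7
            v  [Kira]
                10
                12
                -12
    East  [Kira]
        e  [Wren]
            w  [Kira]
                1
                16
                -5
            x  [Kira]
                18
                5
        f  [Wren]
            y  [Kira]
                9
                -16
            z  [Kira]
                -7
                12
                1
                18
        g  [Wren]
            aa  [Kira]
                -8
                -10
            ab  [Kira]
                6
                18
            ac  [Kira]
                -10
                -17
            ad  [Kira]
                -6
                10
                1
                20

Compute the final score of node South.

4

p (Kira): max(13, 5, -15) = 13
q (Kira): max(-8, 4) = 4
r (Kira): max(-14, -17, 20) = 20
c (Wren): min(13, 4, 20) = 4
s (Kira): max(-2, -9, 3) = 3
t (Kira): max(-1, 7, -8) = 7
u (Kira): max(-1, -2, -7) = -1
v (Kira): max(10, 12, -12) = 12
d (Wren): min(3, 7, -1, 12) = -1
South (Kira): max(4, -1) = 4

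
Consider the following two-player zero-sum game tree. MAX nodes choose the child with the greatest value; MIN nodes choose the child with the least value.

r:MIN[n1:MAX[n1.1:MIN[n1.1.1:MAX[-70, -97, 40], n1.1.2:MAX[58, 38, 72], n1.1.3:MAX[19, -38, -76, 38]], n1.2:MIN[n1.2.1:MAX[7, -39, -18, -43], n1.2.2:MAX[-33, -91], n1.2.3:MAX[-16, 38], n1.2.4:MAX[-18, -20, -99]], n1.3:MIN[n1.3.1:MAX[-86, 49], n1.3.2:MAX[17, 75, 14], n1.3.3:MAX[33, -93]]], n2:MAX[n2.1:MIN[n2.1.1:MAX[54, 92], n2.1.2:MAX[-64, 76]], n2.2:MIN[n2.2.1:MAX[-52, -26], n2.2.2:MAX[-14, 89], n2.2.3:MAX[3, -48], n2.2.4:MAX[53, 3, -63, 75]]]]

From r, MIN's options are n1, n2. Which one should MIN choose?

n1.1.1 (MAX): max(-70, -97, 40) = 40
n1.1.2 (MAX): max(58, 38, 72) = 72
n1.1.3 (MAX): max(19, -38, -76, 38) = 38
n1.1 (MIN): min(40, 72, 38) = 38
n1.2.1 (MAX): max(7, -39, -18, -43) = 7
n1.2.2 (MAX): max(-33, -91) = -33
n1.2.3 (MAX): max(-16, 38) = 38
n1.2.4 (MAX): max(-18, -20, -99) = -18
n1.2 (MIN): min(7, -33, 38, -18) = -33
n1.3.1 (MAX): max(-86, 49) = 49
n1.3.2 (MAX): max(17, 75, 14) = 75
n1.3.3 (MAX): max(33, -93) = 33
n1.3 (MIN): min(49, 75, 33) = 33
n1 (MAX): max(38, -33, 33) = 38
n2.1.1 (MAX): max(54, 92) = 92
n2.1.2 (MAX): max(-64, 76) = 76
n2.1 (MIN): min(92, 76) = 76
n2.2.1 (MAX): max(-52, -26) = -26
n2.2.2 (MAX): max(-14, 89) = 89
n2.2.3 (MAX): max(3, -48) = 3
n2.2.4 (MAX): max(53, 3, -63, 75) = 75
n2.2 (MIN): min(-26, 89, 3, 75) = -26
n2 (MAX): max(76, -26) = 76
r (MIN): min(38, 76) = 38
MIN at r wants the lowest of {n1=38, n2=76}, so chooses n1.

n1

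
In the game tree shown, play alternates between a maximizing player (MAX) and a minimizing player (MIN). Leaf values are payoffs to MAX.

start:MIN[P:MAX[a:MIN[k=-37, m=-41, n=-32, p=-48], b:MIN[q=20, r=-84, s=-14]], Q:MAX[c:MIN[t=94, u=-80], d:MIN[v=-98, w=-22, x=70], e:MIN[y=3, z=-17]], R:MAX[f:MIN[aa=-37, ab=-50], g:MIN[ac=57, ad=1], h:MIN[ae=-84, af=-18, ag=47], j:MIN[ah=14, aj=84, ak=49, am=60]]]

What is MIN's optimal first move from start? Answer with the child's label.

P

a (MIN): min(-37, -41, -32, -48) = -48
b (MIN): min(20, -84, -14) = -84
P (MAX): max(-48, -84) = -48
c (MIN): min(94, -80) = -80
d (MIN): min(-98, -22, 70) = -98
e (MIN): min(3, -17) = -17
Q (MAX): max(-80, -98, -17) = -17
f (MIN): min(-37, -50) = -50
g (MIN): min(57, 1) = 1
h (MIN): min(-84, -18, 47) = -84
j (MIN): min(14, 84, 49, 60) = 14
R (MAX): max(-50, 1, -84, 14) = 14
start (MIN): min(-48, -17, 14) = -48
MIN at start wants the lowest of {P=-48, Q=-17, R=14}, so chooses P.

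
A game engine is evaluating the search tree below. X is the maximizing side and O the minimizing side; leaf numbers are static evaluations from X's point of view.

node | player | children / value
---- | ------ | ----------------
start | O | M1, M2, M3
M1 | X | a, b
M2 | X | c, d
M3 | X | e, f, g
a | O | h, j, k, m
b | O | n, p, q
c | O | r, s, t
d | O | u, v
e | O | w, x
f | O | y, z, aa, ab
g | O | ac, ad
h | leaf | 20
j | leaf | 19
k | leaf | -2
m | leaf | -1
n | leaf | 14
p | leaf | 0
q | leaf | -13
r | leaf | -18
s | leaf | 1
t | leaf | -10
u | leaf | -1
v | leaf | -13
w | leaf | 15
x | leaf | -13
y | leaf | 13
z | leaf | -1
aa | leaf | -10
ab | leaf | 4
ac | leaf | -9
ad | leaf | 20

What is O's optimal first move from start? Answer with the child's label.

a (O): min(20, 19, -2, -1) = -2
b (O): min(14, 0, -13) = -13
M1 (X): max(-2, -13) = -2
c (O): min(-18, 1, -10) = -18
d (O): min(-1, -13) = -13
M2 (X): max(-18, -13) = -13
e (O): min(15, -13) = -13
f (O): min(13, -1, -10, 4) = -10
g (O): min(-9, 20) = -9
M3 (X): max(-13, -10, -9) = -9
start (O): min(-2, -13, -9) = -13
O at start wants the lowest of {M1=-2, M2=-13, M3=-9}, so chooses M2.

M2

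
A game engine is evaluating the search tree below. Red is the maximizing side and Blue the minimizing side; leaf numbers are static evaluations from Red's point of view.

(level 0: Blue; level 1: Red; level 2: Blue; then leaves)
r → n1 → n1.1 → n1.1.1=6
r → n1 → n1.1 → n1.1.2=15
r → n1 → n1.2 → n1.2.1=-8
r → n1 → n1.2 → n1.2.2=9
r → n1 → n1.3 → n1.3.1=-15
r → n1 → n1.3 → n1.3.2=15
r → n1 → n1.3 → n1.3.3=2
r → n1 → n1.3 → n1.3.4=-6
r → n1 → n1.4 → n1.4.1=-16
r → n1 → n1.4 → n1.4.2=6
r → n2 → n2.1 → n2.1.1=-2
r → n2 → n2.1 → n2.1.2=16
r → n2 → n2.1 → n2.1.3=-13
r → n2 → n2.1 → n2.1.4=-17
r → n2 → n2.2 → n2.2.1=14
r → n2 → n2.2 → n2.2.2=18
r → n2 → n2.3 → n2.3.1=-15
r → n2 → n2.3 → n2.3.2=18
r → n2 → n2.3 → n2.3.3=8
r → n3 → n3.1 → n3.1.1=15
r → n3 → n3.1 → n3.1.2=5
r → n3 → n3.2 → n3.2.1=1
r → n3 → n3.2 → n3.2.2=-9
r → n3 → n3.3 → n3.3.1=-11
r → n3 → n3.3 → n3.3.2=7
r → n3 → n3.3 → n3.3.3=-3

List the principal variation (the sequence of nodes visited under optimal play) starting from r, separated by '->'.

r -> n3 -> n3.1 -> n3.1.2

n1.1 (Blue): min(6, 15) = 6
n1.2 (Blue): min(-8, 9) = -8
n1.3 (Blue): min(-15, 15, 2, -6) = -15
n1.4 (Blue): min(-16, 6) = -16
n1 (Red): max(6, -8, -15, -16) = 6
n2.1 (Blue): min(-2, 16, -13, -17) = -17
n2.2 (Blue): min(14, 18) = 14
n2.3 (Blue): min(-15, 18, 8) = -15
n2 (Red): max(-17, 14, -15) = 14
n3.1 (Blue): min(15, 5) = 5
n3.2 (Blue): min(1, -9) = -9
n3.3 (Blue): min(-11, 7, -3) = -11
n3 (Red): max(5, -9, -11) = 5
r (Blue): min(6, 14, 5) = 5
At r, Blue picks n3 (lowest: 5).
At n3, Red picks n3.1 (highest: 5).
At n3.1, Blue picks n3.1.2 (lowest: 5).
Terminal value 5.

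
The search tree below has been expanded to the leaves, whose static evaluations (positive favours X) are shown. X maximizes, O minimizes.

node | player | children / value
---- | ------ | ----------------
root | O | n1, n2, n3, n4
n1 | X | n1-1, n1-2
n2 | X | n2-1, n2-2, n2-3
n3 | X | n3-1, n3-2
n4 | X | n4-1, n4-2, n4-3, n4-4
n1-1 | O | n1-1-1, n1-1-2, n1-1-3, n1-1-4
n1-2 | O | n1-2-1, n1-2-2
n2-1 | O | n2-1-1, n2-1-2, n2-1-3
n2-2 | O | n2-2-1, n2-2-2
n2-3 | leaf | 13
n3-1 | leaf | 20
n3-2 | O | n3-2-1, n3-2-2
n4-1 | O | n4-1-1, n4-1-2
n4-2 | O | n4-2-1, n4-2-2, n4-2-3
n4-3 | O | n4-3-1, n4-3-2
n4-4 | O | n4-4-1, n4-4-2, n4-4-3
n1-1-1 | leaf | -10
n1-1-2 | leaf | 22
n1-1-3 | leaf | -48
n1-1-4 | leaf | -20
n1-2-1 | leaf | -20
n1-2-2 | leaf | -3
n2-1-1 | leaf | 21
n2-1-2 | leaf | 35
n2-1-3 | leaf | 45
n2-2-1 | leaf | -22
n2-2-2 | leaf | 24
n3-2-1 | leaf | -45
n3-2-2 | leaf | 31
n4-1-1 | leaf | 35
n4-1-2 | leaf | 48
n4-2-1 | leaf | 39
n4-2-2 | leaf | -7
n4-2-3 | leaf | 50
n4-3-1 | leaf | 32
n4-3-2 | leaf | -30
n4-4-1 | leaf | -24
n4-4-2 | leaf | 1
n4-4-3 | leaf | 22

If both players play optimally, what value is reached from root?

n1-1 (O): min(-10, 22, -48, -20) = -48
n1-2 (O): min(-20, -3) = -20
n1 (X): max(-48, -20) = -20
n2-1 (O): min(21, 35, 45) = 21
n2-2 (O): min(-22, 24) = -22
n2 (X): max(21, -22, 13) = 21
n3-2 (O): min(-45, 31) = -45
n3 (X): max(20, -45) = 20
n4-1 (O): min(35, 48) = 35
n4-2 (O): min(39, -7, 50) = -7
n4-3 (O): min(32, -30) = -30
n4-4 (O): min(-24, 1, 22) = -24
n4 (X): max(35, -7, -30, -24) = 35
root (O): min(-20, 21, 20, 35) = -20

-20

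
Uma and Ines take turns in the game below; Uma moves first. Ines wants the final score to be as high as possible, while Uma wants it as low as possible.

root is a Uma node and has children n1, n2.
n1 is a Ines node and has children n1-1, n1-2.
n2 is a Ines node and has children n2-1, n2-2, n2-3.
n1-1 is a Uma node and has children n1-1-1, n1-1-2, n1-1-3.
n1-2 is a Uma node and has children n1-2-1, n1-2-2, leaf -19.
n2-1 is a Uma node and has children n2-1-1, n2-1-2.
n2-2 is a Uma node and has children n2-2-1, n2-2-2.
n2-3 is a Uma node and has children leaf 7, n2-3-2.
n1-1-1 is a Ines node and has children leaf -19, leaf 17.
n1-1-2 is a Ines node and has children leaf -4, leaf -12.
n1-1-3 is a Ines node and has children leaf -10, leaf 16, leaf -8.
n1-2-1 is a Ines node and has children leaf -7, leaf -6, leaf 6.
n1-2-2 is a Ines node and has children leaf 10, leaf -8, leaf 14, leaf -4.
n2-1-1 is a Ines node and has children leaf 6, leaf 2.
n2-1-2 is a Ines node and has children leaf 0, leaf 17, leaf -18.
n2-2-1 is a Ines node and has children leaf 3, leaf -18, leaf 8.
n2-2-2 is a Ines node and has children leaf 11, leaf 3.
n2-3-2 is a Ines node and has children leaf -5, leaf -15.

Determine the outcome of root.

-4

n1-1-1 (Ines): max(-19, 17) = 17
n1-1-2 (Ines): max(-4, -12) = -4
n1-1-3 (Ines): max(-10, 16, -8) = 16
n1-1 (Uma): min(17, -4, 16) = -4
n1-2-1 (Ines): max(-7, -6, 6) = 6
n1-2-2 (Ines): max(10, -8, 14, -4) = 14
n1-2 (Uma): min(6, 14, -19) = -19
n1 (Ines): max(-4, -19) = -4
n2-1-1 (Ines): max(6, 2) = 6
n2-1-2 (Ines): max(0, 17, -18) = 17
n2-1 (Uma): min(6, 17) = 6
n2-2-1 (Ines): max(3, -18, 8) = 8
n2-2-2 (Ines): max(11, 3) = 11
n2-2 (Uma): min(8, 11) = 8
n2-3-2 (Ines): max(-5, -15) = -5
n2-3 (Uma): min(7, -5) = -5
n2 (Ines): max(6, 8, -5) = 8
root (Uma): min(-4, 8) = -4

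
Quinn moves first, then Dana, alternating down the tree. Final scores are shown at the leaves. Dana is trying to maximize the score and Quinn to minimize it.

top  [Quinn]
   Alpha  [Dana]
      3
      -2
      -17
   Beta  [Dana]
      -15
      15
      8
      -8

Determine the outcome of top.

Alpha (Dana): max(3, -2, -17) = 3
Beta (Dana): max(-15, 15, 8, -8) = 15
top (Quinn): min(3, 15) = 3

3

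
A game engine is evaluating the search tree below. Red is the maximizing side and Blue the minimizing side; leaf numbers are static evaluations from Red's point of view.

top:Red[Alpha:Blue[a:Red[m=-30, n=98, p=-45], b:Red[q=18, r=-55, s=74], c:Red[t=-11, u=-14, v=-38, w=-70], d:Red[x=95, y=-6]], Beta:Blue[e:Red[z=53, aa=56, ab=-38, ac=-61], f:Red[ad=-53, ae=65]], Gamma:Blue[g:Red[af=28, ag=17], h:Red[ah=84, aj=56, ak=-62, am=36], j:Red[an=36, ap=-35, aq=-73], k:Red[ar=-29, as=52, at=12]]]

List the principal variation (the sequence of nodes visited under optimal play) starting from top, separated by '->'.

a (Red): max(-30, 98, -45) = 98
b (Red): max(18, -55, 74) = 74
c (Red): max(-11, -14, -38, -70) = -11
d (Red): max(95, -6) = 95
Alpha (Blue): min(98, 74, -11, 95) = -11
e (Red): max(53, 56, -38, -61) = 56
f (Red): max(-53, 65) = 65
Beta (Blue): min(56, 65) = 56
g (Red): max(28, 17) = 28
h (Red): max(84, 56, -62, 36) = 84
j (Red): max(36, -35, -73) = 36
k (Red): max(-29, 52, 12) = 52
Gamma (Blue): min(28, 84, 36, 52) = 28
top (Red): max(-11, 56, 28) = 56
At top, Red picks Beta (highest: 56).
At Beta, Blue picks e (lowest: 56).
At e, Red picks aa (highest: 56).
Terminal value 56.

top -> Beta -> e -> aa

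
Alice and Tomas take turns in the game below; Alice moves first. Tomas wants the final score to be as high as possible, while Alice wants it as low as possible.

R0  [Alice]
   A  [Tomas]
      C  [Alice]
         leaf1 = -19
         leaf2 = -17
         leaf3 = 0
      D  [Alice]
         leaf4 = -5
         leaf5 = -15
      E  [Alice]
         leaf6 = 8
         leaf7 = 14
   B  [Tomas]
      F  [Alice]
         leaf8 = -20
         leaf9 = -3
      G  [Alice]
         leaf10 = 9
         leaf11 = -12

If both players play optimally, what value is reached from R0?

C (Alice): min(-19, -17, 0) = -19
D (Alice): min(-5, -15) = -15
E (Alice): min(8, 14) = 8
A (Tomas): max(-19, -15, 8) = 8
F (Alice): min(-20, -3) = -20
G (Alice): min(9, -12) = -12
B (Tomas): max(-20, -12) = -12
R0 (Alice): min(8, -12) = -12

-12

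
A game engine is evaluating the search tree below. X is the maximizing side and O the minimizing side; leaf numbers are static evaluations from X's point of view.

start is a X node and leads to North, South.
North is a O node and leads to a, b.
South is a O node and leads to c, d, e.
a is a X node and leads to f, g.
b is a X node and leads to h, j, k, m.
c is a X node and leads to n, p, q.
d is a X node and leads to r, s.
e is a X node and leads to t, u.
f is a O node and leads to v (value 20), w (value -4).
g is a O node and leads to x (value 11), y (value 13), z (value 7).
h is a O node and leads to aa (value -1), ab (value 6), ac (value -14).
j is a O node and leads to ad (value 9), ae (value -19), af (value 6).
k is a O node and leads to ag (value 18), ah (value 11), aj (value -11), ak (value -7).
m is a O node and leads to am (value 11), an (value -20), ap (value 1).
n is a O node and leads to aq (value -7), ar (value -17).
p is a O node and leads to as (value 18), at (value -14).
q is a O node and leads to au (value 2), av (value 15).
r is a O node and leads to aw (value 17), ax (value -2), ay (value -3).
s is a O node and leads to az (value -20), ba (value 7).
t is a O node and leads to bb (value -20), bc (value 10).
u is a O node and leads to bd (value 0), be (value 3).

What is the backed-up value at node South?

-3

n (O): min(-7, -17) = -17
p (O): min(18, -14) = -14
q (O): min(2, 15) = 2
c (X): max(-17, -14, 2) = 2
r (O): min(17, -2, -3) = -3
s (O): min(-20, 7) = -20
d (X): max(-3, -20) = -3
t (O): min(-20, 10) = -20
u (O): min(0, 3) = 0
e (X): max(-20, 0) = 0
South (O): min(2, -3, 0) = -3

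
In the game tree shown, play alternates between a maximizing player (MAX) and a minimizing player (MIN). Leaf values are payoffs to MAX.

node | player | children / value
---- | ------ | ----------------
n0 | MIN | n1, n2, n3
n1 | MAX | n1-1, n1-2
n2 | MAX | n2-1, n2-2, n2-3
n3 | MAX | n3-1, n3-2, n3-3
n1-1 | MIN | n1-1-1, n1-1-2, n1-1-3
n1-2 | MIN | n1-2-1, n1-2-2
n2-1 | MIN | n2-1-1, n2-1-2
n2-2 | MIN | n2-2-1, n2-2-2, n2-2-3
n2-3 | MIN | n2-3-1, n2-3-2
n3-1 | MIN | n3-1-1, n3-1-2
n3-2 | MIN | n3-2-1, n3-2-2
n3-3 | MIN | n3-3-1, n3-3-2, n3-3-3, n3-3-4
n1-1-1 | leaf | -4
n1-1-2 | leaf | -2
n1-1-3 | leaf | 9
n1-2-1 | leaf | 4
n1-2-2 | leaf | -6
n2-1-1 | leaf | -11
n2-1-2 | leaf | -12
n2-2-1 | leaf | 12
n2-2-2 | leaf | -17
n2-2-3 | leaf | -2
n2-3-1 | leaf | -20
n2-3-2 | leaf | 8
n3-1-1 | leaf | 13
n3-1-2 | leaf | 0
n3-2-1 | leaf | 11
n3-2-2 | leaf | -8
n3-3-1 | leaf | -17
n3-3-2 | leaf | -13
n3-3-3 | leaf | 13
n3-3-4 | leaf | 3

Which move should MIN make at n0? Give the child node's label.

n2

n1-1 (MIN): min(-4, -2, 9) = -4
n1-2 (MIN): min(4, -6) = -6
n1 (MAX): max(-4, -6) = -4
n2-1 (MIN): min(-11, -12) = -12
n2-2 (MIN): min(12, -17, -2) = -17
n2-3 (MIN): min(-20, 8) = -20
n2 (MAX): max(-12, -17, -20) = -12
n3-1 (MIN): min(13, 0) = 0
n3-2 (MIN): min(11, -8) = -8
n3-3 (MIN): min(-17, -13, 13, 3) = -17
n3 (MAX): max(0, -8, -17) = 0
n0 (MIN): min(-4, -12, 0) = -12
MIN at n0 wants the lowest of {n1=-4, n2=-12, n3=0}, so chooses n2.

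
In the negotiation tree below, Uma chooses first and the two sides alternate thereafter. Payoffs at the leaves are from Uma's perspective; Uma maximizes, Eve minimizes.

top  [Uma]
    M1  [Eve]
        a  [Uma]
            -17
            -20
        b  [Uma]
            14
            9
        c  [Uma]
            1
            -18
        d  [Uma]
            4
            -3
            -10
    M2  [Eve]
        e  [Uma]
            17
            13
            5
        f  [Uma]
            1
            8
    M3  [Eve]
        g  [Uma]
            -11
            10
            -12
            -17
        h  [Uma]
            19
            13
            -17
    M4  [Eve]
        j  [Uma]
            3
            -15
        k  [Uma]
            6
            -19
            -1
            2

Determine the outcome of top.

10

a (Uma): max(-17, -20) = -17
b (Uma): max(14, 9) = 14
c (Uma): max(1, -18) = 1
d (Uma): max(4, -3, -10) = 4
M1 (Eve): min(-17, 14, 1, 4) = -17
e (Uma): max(17, 13, 5) = 17
f (Uma): max(1, 8) = 8
M2 (Eve): min(17, 8) = 8
g (Uma): max(-11, 10, -12, -17) = 10
h (Uma): max(19, 13, -17) = 19
M3 (Eve): min(10, 19) = 10
j (Uma): max(3, -15) = 3
k (Uma): max(6, -19, -1, 2) = 6
M4 (Eve): min(3, 6) = 3
top (Uma): max(-17, 8, 10, 3) = 10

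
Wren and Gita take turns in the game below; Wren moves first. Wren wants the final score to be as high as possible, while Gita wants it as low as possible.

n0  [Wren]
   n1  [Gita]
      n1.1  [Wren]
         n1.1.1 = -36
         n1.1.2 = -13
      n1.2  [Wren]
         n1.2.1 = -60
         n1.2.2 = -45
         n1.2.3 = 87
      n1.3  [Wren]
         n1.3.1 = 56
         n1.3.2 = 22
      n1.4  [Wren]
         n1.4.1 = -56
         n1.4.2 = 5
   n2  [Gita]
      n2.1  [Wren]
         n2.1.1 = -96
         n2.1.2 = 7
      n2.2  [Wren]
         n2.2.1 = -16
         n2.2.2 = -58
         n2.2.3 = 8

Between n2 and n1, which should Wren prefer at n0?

n2.1 (Wren): max(-96, 7) = 7
n2.2 (Wren): max(-16, -58, 8) = 8
n2 (Gita): min(7, 8) = 7
n1.1 (Wren): max(-36, -13) = -13
n1.2 (Wren): max(-60, -45, 87) = 87
n1.3 (Wren): max(56, 22) = 56
n1.4 (Wren): max(-56, 5) = 5
n1 (Gita): min(-13, 87, 56, 5) = -13
Wren prefers the higher value; n2=7, n1=-13. n2 is better since 7 > -13.

n2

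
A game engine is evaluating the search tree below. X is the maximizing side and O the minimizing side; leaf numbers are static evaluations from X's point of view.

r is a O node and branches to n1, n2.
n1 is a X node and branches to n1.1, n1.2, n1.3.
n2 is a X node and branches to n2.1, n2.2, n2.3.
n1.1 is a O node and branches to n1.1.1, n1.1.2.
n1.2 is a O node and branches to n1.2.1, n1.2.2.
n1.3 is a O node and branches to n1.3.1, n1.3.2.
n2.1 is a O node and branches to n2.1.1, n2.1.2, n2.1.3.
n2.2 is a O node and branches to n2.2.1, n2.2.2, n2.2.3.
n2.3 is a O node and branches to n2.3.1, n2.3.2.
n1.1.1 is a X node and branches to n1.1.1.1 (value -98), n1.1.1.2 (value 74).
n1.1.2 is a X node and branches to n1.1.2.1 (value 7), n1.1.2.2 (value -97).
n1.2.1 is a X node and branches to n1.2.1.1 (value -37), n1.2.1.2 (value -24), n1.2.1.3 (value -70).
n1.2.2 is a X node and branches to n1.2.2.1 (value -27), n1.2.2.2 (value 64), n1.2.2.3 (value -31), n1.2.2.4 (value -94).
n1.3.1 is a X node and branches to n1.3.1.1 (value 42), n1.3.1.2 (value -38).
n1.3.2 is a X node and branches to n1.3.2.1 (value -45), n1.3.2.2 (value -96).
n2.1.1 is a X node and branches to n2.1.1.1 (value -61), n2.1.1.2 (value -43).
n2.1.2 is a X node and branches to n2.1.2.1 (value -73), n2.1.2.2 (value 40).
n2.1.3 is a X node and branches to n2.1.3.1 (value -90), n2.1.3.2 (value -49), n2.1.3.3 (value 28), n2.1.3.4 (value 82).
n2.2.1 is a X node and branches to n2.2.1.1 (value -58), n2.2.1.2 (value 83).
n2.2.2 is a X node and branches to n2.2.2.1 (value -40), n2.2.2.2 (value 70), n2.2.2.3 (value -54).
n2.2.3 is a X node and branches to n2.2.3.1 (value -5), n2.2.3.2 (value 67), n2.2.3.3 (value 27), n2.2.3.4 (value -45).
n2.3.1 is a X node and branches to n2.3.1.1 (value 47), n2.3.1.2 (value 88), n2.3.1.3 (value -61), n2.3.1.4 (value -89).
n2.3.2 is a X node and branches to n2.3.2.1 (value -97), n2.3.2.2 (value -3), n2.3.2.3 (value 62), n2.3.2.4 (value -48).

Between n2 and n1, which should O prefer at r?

n1

n2.1.1 (X): max(-61, -43) = -43
n2.1.2 (X): max(-73, 40) = 40
n2.1.3 (X): max(-90, -49, 28, 82) = 82
n2.1 (O): min(-43, 40, 82) = -43
n2.2.1 (X): max(-58, 83) = 83
n2.2.2 (X): max(-40, 70, -54) = 70
n2.2.3 (X): max(-5, 67, 27, -45) = 67
n2.2 (O): min(83, 70, 67) = 67
n2.3.1 (X): max(47, 88, -61, -89) = 88
n2.3.2 (X): max(-97, -3, 62, -48) = 62
n2.3 (O): min(88, 62) = 62
n2 (X): max(-43, 67, 62) = 67
n1.1.1 (X): max(-98, 74) = 74
n1.1.2 (X): max(7, -97) = 7
n1.1 (O): min(74, 7) = 7
n1.2.1 (X): max(-37, -24, -70) = -24
n1.2.2 (X): max(-27, 64, -31, -94) = 64
n1.2 (O): min(-24, 64) = -24
n1.3.1 (X): max(42, -38) = 42
n1.3.2 (X): max(-45, -96) = -45
n1.3 (O): min(42, -45) = -45
n1 (X): max(7, -24, -45) = 7
O prefers the lower value; n2=67, n1=7. n1 is better since 7 < 67.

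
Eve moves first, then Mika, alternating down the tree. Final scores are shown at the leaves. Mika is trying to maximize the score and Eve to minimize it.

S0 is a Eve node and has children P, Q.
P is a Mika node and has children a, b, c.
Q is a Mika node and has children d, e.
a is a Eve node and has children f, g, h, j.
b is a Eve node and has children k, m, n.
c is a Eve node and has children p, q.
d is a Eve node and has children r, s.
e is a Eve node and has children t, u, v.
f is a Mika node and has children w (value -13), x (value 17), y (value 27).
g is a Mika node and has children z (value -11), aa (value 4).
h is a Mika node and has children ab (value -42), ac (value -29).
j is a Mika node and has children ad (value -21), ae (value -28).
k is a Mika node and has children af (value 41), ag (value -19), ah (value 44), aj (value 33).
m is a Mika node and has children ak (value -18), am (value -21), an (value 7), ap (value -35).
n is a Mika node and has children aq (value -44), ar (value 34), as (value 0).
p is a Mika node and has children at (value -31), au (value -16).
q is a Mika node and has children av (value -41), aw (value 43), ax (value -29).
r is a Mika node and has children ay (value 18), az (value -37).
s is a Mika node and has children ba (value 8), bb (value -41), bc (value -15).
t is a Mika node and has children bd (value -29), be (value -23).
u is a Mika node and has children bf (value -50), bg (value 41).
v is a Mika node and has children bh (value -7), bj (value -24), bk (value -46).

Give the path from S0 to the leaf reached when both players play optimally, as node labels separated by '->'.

f (Mika): max(-13, 17, 27) = 27
g (Mika): max(-11, 4) = 4
h (Mika): max(-42, -29) = -29
j (Mika): max(-21, -28) = -21
a (Eve): min(27, 4, -29, -21) = -29
k (Mika): max(41, -19, 44, 33) = 44
m (Mika): max(-18, -21, 7, -35) = 7
n (Mika): max(-44, 34, 0) = 34
b (Eve): min(44, 7, 34) = 7
p (Mika): max(-31, -16) = -16
q (Mika): max(-41, 43, -29) = 43
c (Eve): min(-16, 43) = -16
P (Mika): max(-29, 7, -16) = 7
r (Mika): max(18, -37) = 18
s (Mika): max(8, -41, -15) = 8
d (Eve): min(18, 8) = 8
t (Mika): max(-29, -23) = -23
u (Mika): max(-50, 41) = 41
v (Mika): max(-7, -24, -46) = -7
e (Eve): min(-23, 41, -7) = -23
Q (Mika): max(8, -23) = 8
S0 (Eve): min(7, 8) = 7
At S0, Eve picks P (lowest: 7).
At P, Mika picks b (highest: 7).
At b, Eve picks m (lowest: 7).
At m, Mika picks an (highest: 7).
Terminal value 7.

S0 -> P -> b -> m -> an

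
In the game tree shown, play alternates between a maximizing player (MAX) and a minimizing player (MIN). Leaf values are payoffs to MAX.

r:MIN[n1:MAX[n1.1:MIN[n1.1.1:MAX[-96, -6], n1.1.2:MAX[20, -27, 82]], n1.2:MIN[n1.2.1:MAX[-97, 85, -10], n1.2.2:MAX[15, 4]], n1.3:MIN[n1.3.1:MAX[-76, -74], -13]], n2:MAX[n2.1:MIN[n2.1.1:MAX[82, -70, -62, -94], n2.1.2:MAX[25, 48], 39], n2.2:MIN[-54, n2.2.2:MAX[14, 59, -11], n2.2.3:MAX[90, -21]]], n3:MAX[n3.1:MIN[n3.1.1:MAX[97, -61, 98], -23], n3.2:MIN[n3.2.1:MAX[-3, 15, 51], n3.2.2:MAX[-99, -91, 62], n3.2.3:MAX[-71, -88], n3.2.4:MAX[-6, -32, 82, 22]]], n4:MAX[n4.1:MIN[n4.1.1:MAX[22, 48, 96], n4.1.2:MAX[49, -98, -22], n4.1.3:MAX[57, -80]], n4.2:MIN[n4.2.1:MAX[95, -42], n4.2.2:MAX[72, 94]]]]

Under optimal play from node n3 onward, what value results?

n3.1.1 (MAX): max(97, -61, 98) = 98
n3.1 (MIN): min(98, -23) = -23
n3.2.1 (MAX): max(-3, 15, 51) = 51
n3.2.2 (MAX): max(-99, -91, 62) = 62
n3.2.3 (MAX): max(-71, -88) = -71
n3.2.4 (MAX): max(-6, -32, 82, 22) = 82
n3.2 (MIN): min(51, 62, -71, 82) = -71
n3 (MAX): max(-23, -71) = -23

-23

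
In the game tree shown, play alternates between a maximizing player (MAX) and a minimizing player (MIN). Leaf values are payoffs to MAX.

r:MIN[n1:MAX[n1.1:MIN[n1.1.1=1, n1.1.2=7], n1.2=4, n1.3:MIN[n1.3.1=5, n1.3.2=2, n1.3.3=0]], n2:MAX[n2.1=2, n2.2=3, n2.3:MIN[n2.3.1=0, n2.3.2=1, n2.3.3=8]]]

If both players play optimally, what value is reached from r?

3

n1.1 (MIN): min(1, 7) = 1
n1.3 (MIN): min(5, 2, 0) = 0
n1 (MAX): max(1, 4, 0) = 4
n2.3 (MIN): min(0, 1, 8) = 0
n2 (MAX): max(2, 3, 0) = 3
r (MIN): min(4, 3) = 3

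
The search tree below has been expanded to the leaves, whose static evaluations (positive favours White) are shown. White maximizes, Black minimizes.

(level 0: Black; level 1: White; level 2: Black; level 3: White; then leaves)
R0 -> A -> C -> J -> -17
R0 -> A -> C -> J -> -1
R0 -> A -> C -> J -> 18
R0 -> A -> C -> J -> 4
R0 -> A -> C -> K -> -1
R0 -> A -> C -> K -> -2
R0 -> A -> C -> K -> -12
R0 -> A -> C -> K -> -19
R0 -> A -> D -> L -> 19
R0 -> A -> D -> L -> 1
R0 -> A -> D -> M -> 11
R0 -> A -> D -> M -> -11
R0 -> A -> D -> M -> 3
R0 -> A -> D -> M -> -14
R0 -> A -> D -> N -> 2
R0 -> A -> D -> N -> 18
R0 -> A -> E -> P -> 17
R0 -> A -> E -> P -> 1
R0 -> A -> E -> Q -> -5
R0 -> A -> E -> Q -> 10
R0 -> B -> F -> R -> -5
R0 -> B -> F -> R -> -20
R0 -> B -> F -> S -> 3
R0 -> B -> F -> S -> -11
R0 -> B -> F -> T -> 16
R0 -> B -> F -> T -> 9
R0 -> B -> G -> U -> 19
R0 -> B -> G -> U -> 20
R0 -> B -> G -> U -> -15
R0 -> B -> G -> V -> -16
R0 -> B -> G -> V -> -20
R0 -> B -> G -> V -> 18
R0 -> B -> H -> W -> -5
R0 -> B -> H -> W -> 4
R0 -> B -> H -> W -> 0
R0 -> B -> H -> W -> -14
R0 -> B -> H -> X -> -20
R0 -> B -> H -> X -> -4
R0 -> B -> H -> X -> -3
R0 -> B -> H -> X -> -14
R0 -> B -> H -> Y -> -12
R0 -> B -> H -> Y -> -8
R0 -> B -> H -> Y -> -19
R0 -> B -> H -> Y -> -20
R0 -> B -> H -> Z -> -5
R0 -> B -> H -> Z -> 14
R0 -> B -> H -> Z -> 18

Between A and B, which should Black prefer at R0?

A

J (White): max(-17, -1, 18, 4) = 18
K (White): max(-1, -2, -12, -19) = -1
C (Black): min(18, -1) = -1
L (White): max(19, 1) = 19
M (White): max(11, -11, 3, -14) = 11
N (White): max(2, 18) = 18
D (Black): min(19, 11, 18) = 11
P (White): max(17, 1) = 17
Q (White): max(-5, 10) = 10
E (Black): min(17, 10) = 10
A (White): max(-1, 11, 10) = 11
R (White): max(-5, -20) = -5
S (White): max(3, -11) = 3
T (White): max(16, 9) = 16
F (Black): min(-5, 3, 16) = -5
U (White): max(19, 20, -15) = 20
V (White): max(-16, -20, 18) = 18
G (Black): min(20, 18) = 18
W (White): max(-5, 4, 0, -14) = 4
X (White): max(-20, -4, -3, -14) = -3
Y (White): max(-12, -8, -19, -20) = -8
Z (White): max(-5, 14, 18) = 18
H (Black): min(4, -3, -8, 18) = -8
B (White): max(-5, 18, -8) = 18
Black prefers the lower value; A=11, B=18. A is better since 11 < 18.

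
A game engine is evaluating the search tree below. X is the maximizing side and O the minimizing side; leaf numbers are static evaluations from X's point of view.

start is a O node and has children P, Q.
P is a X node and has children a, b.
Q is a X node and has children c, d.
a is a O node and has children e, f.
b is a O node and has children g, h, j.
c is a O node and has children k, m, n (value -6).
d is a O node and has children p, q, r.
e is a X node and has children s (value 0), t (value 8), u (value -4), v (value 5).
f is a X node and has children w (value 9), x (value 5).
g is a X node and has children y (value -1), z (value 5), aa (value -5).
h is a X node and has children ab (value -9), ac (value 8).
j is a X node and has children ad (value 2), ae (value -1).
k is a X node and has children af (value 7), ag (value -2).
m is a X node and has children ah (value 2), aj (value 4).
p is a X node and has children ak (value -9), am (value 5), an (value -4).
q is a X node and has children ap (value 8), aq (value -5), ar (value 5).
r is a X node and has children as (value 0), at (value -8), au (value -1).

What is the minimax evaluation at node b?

2

g (X): max(-1, 5, -5) = 5
h (X): max(-9, 8) = 8
j (X): max(2, -1) = 2
b (O): min(5, 8, 2) = 2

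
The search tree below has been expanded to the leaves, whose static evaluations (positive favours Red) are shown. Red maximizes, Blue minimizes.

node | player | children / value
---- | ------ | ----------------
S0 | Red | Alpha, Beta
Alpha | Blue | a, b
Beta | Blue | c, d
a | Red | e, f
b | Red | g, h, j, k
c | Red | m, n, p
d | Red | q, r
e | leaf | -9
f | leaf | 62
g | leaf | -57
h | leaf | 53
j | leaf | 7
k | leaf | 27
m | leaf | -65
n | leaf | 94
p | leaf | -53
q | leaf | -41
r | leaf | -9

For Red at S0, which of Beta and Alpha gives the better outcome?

c (Red): max(-65, 94, -53) = 94
d (Red): max(-41, -9) = -9
Beta (Blue): min(94, -9) = -9
a (Red): max(-9, 62) = 62
b (Red): max(-57, 53, 7, 27) = 53
Alpha (Blue): min(62, 53) = 53
Red prefers the higher value; Beta=-9, Alpha=53. Alpha is better since 53 > -9.

Alpha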